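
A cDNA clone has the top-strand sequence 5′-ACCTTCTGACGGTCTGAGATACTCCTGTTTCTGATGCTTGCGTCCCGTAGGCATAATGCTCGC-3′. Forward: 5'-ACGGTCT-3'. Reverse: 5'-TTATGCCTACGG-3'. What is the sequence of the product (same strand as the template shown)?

Forward primer ACGGTCT is found on the top strand at positions 9–15.
Reverse complement of the reverse primer: CCGTAGGCATAA. This occurs on the top strand at positions 45–56.
The product is the template from position 9 through 56 (48 bp).

5'-ACGGTCTGAGATACTCCTGTTTCTGATGCTTGCGTCCCGTAGGCATAA-3'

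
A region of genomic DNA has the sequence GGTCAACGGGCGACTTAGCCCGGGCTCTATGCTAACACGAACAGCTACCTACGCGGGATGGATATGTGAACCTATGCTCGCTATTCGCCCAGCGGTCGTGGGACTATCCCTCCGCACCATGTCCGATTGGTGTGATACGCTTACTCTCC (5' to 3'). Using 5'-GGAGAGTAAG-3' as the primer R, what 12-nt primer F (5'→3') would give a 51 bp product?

The reverse primer's reverse complement CTTACTCTCC matches the template at positions 140–149, so the product ends at position 149.
A 51 bp product then starts at position 149 − 51 + 1 = 99.
The forward primer is identical to the top strand there: TGGGACTATCCC.

5'-TGGGACTATCCC-3'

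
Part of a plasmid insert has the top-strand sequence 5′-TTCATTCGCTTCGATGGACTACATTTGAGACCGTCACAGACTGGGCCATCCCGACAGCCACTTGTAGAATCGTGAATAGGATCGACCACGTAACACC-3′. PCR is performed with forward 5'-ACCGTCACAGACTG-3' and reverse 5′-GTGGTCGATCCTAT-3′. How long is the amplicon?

60 bp

The forward primer matches the template at positions 30–43.
Taking the reverse complement of GTGGTCGATCCTAT gives ATAGGATCGACCAC, found at positions 76–89 on the template; the primer anneals here to the top strand with its 3' end pointing upstream.
The product runs from position 30 to position 89, so its length is 89 − 30 + 1 = 60 bp.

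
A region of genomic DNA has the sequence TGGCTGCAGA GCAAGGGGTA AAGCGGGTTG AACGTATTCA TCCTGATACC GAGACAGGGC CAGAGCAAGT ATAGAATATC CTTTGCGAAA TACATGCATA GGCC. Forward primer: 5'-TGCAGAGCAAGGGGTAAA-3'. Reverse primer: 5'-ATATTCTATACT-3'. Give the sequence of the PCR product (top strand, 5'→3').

Forward primer TGCAGAGCAAGGGGTAAA is found on the top strand at positions 5–22.
The reverse primer's reverse complement is AGTATAGAATAT, which matches the template at positions 68–79.
The product is the template from position 5 through 79 (75 bp).

5'-TGCAGAGCAAGGGGTAAAGCGGGTTGAACGTATTCATCCTGATACCGAGACAGGGCCAGAGCAAGTATAGAATAT-3'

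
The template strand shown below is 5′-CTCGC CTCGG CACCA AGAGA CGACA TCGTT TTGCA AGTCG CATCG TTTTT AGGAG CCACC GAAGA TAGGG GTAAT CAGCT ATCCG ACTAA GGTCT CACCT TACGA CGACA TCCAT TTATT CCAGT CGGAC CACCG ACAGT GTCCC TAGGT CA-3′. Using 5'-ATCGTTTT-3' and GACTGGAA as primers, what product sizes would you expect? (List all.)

The forward primer ATCGTTTT matches the top strand at positions 25–32, 42–49.
The reverse primer's reverse complement is TTCCAGTC, matching at positions 119–126.
Each forward site pairs with the reverse site to give a product ending at position 126: sizes 102, 85 bp.

102 bp, 85 bp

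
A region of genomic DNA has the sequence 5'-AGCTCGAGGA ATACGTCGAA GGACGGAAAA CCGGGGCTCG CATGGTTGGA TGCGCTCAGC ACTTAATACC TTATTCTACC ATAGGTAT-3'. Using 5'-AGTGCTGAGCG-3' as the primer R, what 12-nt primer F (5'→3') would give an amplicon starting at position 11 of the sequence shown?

5'-ATACGTCGAAGG-3'

The reverse primer's reverse complement CGCTCAGCACT matches the template at positions 53–63; the product starts at position 11.
The forward primer is identical to the top strand over positions 11–22: ATACGTCGAAGG.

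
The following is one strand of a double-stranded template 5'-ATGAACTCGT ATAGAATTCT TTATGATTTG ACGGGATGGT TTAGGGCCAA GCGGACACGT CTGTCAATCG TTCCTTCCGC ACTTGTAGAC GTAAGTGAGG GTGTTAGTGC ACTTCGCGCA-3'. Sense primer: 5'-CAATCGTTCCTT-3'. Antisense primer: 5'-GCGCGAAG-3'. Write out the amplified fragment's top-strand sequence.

The forward primer matches the template at positions 65–76.
The reverse primer's reverse complement is CTTCGCGC, which matches the template at positions 112–119.
The product is the template from position 65 through 119 (55 bp).

5'-CAATCGTTCCTTCCGCACTTGTAGACGTAAGTGAGGGTGTTAGTGCACTTCGCGC-3'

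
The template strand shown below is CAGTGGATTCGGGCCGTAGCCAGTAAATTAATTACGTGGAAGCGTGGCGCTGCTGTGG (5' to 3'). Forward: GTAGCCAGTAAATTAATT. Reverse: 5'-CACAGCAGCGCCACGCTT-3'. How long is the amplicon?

Scanning the template, GTAGCCAGTAAATTAATT occurs at positions 16–33; this primer anneals to the bottom strand there with its 3' end pointing downstream.
The reverse primer's reverse complement is AAGCGTGGCGCTGCTGTG, which matches the template at positions 40–57.
Product length = (reverse-primer end) − (forward-primer start) + 1 = 57 − 16 + 1 = 42 bp.

42 bp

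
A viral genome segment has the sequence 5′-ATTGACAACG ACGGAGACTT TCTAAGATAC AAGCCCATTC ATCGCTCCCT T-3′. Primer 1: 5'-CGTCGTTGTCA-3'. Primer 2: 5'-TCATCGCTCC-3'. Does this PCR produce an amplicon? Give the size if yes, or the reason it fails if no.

Primer 1 (CGTCGTTGTCA) has reverse complement TGACAACGACG, which matches the top strand at positions 3–13; primer 1 anneals to the top strand there with its 3' end pointing upstream toward position 3.
Primer 2 (TCATCGCTCC) matches the top strand directly at positions 39–48; it anneals to the bottom strand with its 3' end pointing downstream toward position 48.
The 3' ends diverge (primer 1 extends toward position 1, primer 2 toward position 51), so the primers never converge on a shared product.

No product — the primers' 3' ends point away from each other.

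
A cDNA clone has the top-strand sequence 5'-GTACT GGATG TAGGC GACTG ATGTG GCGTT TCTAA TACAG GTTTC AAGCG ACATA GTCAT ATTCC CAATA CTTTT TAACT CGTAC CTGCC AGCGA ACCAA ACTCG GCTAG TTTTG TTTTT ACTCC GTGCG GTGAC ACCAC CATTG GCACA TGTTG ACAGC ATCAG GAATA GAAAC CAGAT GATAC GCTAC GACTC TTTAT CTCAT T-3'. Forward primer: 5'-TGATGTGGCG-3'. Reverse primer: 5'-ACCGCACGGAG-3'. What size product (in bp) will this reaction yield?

114 bp

Scanning the template, TGATGTGGCG occurs at positions 19–28; this primer anneals to the bottom strand there with its 3' end pointing downstream.
Taking the reverse complement of ACCGCACGGAG gives CTCCGTGCGGT, found at positions 122–132 on the template; the primer anneals here to the top strand with its 3' end pointing upstream.
Product length = (reverse-primer end) − (forward-primer start) + 1 = 132 − 19 + 1 = 114 bp.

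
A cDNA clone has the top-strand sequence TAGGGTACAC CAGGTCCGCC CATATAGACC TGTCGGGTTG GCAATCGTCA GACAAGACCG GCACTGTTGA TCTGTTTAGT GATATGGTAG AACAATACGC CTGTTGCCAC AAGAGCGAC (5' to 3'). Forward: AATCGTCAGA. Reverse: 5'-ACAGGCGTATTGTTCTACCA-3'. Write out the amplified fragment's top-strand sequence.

5'-AATCGTCAGACAAGACCGGCACTGTTGATCTGTTTAGTGATATGGTAGAACAATACGCCTGT-3'

The forward primer matches the template at positions 43–52.
Taking the reverse complement of ACAGGCGTATTGTTCTACCA gives TGGTAGAACAATACGCCTGT, found at positions 85–104 on the template; the primer anneals here to the top strand with its 3' end pointing upstream.
The product is the template from position 43 through 104 (62 bp).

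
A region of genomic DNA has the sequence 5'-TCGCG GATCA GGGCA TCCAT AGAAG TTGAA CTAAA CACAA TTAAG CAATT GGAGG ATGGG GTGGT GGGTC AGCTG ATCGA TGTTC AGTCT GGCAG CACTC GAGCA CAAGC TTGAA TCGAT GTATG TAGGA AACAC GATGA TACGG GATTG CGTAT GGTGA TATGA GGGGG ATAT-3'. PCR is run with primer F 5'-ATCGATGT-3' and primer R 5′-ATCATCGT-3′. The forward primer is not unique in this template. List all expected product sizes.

The forward primer ATCGATGT matches the top strand at positions 76–83, 115–122.
The reverse primer's reverse complement is ACGATGAT, matching at positions 134–141.
Each forward site pairs with the reverse site to give a product ending at position 141: sizes 66, 27 bp.

66 bp, 27 bp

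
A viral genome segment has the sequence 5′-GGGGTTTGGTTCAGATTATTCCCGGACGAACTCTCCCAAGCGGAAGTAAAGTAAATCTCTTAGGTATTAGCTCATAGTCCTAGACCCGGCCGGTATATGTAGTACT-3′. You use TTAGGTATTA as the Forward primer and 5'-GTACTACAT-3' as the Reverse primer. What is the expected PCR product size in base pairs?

46 bp

Scanning the template, TTAGGTATTA occurs at positions 60–69; this primer anneals to the bottom strand there with its 3' end pointing downstream.
Taking the reverse complement of GTACTACAT gives ATGTAGTAC, found at positions 97–105 on the template; the primer anneals here to the top strand with its 3' end pointing upstream.
Product length = (reverse-primer end) − (forward-primer start) + 1 = 105 − 60 + 1 = 46 bp.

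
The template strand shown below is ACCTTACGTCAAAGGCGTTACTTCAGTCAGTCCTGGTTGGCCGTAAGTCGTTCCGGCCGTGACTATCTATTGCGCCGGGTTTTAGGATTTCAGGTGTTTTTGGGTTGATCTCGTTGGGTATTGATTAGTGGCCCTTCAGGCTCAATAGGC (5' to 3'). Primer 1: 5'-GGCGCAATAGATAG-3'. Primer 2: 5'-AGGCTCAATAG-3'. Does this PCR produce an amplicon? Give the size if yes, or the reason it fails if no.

Primer 1 (GGCGCAATAGATAG) has reverse complement CTATCTATTGCGCC, which matches the top strand at positions 63–76; primer 1 anneals to the top strand there with its 3' end pointing upstream toward position 63.
Primer 2 (AGGCTCAATAG) matches the top strand directly at positions 138–148; it anneals to the bottom strand with its 3' end pointing downstream toward position 148.
The 3' ends diverge (primer 1 extends toward position 1, primer 2 toward position 150), so the primers never converge on a shared product.

No product — the primers' 3' ends point away from each other.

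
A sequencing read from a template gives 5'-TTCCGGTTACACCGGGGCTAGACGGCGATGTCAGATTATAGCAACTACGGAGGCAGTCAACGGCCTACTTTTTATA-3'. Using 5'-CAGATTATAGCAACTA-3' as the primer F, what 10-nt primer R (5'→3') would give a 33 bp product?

5'-GCCGTTGACT-3'

The forward primer binds at positions 32–47, so a 33 bp product ends at position 32 + 33 − 1 = 64.
The reverse primer anneals to the top strand over positions 55–64, i.e. to AGTCAACGGC.
Its sequence written 5'→3' is the reverse complement: GCCGTTGACT.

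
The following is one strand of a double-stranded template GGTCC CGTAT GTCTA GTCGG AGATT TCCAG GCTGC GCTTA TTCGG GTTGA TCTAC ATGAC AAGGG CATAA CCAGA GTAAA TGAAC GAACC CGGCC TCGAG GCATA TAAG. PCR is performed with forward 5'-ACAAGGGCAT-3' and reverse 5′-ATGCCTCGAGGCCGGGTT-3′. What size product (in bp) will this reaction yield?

Scanning the template, ACAAGGGCAT occurs at positions 59–68; this primer anneals to the bottom strand there with its 3' end pointing downstream.
The reverse primer's reverse complement is AACCCGGCCTCGAGGCAT, which matches the template at positions 87–104.
Product length = (reverse-primer end) − (forward-primer start) + 1 = 104 − 59 + 1 = 46 bp.

46 bp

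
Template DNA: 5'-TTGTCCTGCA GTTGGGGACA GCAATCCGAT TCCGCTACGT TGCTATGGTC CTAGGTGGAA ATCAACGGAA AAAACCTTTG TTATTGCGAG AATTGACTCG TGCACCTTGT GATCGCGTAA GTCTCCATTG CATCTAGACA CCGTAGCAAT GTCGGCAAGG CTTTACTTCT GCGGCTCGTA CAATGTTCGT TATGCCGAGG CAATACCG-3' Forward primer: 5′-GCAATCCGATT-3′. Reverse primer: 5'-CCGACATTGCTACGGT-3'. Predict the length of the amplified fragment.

The forward primer matches the template at positions 21–31.
The reverse primer's reverse complement is ACCGTAGCAATGTCGG, which matches the template at positions 140–155.
The product runs from position 21 to position 155, so its length is 155 − 21 + 1 = 135 bp.

135 bp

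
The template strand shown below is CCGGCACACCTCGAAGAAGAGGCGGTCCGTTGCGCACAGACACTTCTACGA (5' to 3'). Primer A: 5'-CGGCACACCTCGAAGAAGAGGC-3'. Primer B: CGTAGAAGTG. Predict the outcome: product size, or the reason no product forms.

Yes — a 49 bp product.

Primer A (CGGCACACCTCGAAGAAGAGGC) matches the top strand at positions 2–23; it acts as a forward primer.
Primer B's reverse complement is CACTTCTACG, matching the top strand at positions 41–50; it acts as a reverse primer.
The 3' ends face each other across positions 2–50, giving a 49 bp product.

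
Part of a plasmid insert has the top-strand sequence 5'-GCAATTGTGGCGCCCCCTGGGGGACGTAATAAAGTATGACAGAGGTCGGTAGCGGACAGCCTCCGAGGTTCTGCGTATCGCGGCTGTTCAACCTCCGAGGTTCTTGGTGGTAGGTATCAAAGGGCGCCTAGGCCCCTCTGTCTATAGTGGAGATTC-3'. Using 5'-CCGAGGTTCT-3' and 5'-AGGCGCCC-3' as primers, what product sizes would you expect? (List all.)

67 bp, 35 bp

The forward primer CCGAGGTTCT matches the top strand at positions 63–72, 95–104.
The reverse primer's reverse complement is GGGCGCCT, matching at positions 122–129.
Each forward site pairs with the reverse site to give a product ending at position 129: sizes 67, 35 bp.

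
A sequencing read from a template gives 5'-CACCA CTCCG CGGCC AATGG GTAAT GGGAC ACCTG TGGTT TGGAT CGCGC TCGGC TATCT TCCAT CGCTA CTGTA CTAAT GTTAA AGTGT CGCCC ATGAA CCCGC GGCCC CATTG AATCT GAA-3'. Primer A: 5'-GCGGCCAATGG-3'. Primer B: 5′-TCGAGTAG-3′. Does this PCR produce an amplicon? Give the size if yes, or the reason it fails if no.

No product — primer B has no binding site in the template.

Primer B (TCGAGTAG) does not match the top strand, and its reverse complement CTACTCGA does not match either.
With no annealing site for primer B, no amplification occurs.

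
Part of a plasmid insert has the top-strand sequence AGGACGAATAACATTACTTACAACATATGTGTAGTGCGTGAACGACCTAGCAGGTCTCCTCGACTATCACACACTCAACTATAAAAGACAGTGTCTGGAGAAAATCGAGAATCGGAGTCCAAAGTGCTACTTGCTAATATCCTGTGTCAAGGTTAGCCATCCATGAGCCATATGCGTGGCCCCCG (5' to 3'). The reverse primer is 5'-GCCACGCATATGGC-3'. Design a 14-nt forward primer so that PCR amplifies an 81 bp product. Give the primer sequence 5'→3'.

5'-GAAAATCGAGAATC-3'

The reverse primer's reverse complement GCCATATGCGTGGC matches the template at positions 167–180, so the product ends at position 180.
An 81 bp product then starts at position 180 − 81 + 1 = 100.
The forward primer is identical to the top strand there: GAAAATCGAGAATC.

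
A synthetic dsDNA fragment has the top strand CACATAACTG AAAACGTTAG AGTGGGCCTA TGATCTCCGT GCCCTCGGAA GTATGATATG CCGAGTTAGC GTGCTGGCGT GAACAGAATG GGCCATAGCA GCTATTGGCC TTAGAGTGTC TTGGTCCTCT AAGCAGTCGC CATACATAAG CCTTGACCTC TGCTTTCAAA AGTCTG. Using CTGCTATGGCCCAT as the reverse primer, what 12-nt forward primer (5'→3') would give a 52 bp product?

5'-AGTATGATATGC-3'

The reverse primer's reverse complement ATGGGCCATAGCAG matches the template at positions 88–101, so the product ends at position 101.
A 52 bp product then starts at position 101 − 52 + 1 = 50.
The forward primer is identical to the top strand there: AGTATGATATGC.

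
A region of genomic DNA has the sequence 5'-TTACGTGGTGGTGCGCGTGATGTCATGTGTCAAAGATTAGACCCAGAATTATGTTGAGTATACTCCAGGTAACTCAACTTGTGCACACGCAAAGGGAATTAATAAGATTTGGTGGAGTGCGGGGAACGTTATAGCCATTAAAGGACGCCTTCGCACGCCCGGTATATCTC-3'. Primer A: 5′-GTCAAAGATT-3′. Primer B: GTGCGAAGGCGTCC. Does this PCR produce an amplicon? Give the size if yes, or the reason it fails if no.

Yes — a 128 bp product.

Primer A (GTCAAAGATT) matches the top strand at positions 29–38; it acts as a forward primer.
Primer B's reverse complement is GGACGCCTTCGCAC, matching the top strand at positions 143–156; it acts as a reverse primer.
The 3' ends face each other across positions 29–156, giving a 128 bp product.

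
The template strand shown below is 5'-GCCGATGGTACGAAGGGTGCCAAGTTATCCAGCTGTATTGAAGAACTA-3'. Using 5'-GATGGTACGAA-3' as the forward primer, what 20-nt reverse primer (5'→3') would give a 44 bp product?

5'-AGTTCTTCAATACAGCTGGA-3'

The forward primer binds at positions 4–14, so a 44 bp product ends at position 4 + 44 − 1 = 47.
The reverse primer anneals to the top strand over positions 28–47, i.e. to TCCAGCTGTATTGAAGAACT.
Its sequence written 5'→3' is the reverse complement: AGTTCTTCAATACAGCTGGA.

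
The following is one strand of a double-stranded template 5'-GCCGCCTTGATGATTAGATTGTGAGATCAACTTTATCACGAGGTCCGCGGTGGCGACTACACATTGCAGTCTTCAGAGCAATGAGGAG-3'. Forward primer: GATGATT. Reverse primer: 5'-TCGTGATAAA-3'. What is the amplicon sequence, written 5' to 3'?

The forward primer matches the template at positions 9–15.
Taking the reverse complement of TCGTGATAAA gives TTTATCACGA, found at positions 32–41 on the template; the primer anneals here to the top strand with its 3' end pointing upstream.
The product is the template from position 9 through 41 (33 bp).

5'-GATGATTAGATTGTGAGATCAACTTTATCACGA-3'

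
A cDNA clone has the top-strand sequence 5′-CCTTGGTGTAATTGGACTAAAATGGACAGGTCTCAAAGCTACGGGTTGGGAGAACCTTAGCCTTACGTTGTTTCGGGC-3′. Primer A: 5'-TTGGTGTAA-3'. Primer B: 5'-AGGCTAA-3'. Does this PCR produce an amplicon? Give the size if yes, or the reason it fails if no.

Yes — a 61 bp product.

Primer A (TTGGTGTAA) matches the top strand at positions 3–11; it acts as a forward primer.
Primer B's reverse complement is TTAGCCT, matching the top strand at positions 57–63; it acts as a reverse primer.
The 3' ends face each other across positions 3–63, giving a 61 bp product.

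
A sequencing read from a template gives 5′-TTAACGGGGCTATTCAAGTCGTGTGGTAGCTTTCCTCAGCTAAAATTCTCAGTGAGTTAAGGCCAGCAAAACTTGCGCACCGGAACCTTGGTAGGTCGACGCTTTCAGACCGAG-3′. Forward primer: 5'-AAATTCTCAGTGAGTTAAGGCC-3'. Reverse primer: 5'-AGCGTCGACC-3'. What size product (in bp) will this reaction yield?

Forward primer AAATTCTCAGTGAGTTAAGGCC is found on the top strand at positions 43–64.
Taking the reverse complement of AGCGTCGACC gives GGTCGACGCT, found at positions 94–103 on the template; the primer anneals here to the top strand with its 3' end pointing upstream.
The product runs from position 43 to position 103, so its length is 103 − 43 + 1 = 61 bp.

61 bp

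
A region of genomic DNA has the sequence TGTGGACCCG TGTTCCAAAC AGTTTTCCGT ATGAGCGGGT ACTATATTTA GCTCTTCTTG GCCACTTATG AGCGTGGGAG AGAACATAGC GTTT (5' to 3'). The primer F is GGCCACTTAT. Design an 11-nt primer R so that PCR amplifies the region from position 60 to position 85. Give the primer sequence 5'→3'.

5'-GTTCTCTCCCA-3'

The product's 3' end on the top strand is position 85.
The reverse primer anneals to the top strand over positions 75–85, i.e. to TGGGAGAGAAC.
Its sequence written 5'→3' is the reverse complement: GTTCTCTCCCA.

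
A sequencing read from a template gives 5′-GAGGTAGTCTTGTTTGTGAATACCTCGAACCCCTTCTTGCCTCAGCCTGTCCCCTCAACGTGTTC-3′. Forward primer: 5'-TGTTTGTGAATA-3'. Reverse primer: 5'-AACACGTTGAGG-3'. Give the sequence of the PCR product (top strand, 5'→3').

Scanning the template, TGTTTGTGAATA occurs at positions 11–22; this primer anneals to the bottom strand there with its 3' end pointing downstream.
The reverse primer's reverse complement is CCTCAACGTGTT, which matches the template at positions 53–64.
The product is the template from position 11 through 64 (54 bp).

5'-TGTTTGTGAATACCTCGAACCCCTTCTTGCCTCAGCCTGTCCCCTCAACGTGTT-3'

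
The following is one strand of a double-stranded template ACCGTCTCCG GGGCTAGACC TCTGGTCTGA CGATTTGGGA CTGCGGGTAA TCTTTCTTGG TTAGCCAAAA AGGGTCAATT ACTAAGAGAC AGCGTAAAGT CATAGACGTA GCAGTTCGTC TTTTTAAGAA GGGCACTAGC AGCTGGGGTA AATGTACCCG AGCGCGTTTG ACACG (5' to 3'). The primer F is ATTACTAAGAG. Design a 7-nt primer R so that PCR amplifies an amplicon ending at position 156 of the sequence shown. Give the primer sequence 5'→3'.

5'-TACATTT-3'

The forward primer binds at positions 78–88; the product's 3' end on the top strand is position 156.
The reverse primer anneals to the top strand over positions 150–156, i.e. to AAATGTA.
Its sequence written 5'→3' is the reverse complement: TACATTT.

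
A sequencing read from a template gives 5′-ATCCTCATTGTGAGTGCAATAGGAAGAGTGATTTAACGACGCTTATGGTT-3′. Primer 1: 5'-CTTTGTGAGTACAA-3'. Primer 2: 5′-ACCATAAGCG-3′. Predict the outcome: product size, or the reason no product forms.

No product — primer 1 has no binding site in the template.

Primer 1 (CTTTGTGAGTACAA) does not match the top strand, and its reverse complement TTGTACTCACAAAG does not match either.
With no annealing site for primer 1, no amplification occurs.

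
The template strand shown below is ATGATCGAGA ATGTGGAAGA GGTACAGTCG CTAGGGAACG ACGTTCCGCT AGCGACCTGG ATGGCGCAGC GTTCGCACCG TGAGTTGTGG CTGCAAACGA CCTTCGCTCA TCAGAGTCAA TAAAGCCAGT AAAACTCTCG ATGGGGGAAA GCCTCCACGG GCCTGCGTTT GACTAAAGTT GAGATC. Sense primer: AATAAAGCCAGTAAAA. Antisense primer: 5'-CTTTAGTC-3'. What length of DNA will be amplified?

60 bp

Forward primer AATAAAGCCAGTAAAA is found on the top strand at positions 119–134.
The reverse primer's reverse complement is GACTAAAG, which matches the template at positions 171–178.
Product length = (reverse-primer end) − (forward-primer start) + 1 = 178 − 119 + 1 = 60 bp.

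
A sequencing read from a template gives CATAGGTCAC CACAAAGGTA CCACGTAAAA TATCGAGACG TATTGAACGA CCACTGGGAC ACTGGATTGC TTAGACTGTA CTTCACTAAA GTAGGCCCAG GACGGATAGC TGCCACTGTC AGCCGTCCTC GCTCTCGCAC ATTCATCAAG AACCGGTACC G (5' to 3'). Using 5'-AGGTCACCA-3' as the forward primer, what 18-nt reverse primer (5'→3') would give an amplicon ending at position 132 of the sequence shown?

The forward primer binds at positions 4–12; the product's 3' end on the top strand is position 132.
The reverse primer anneals to the top strand over positions 115–132, i.e. to ACTGTCAGCCGTCCTCGC.
Its sequence written 5'→3' is the reverse complement: GCGAGGACGGCTGACAGT.

5'-GCGAGGACGGCTGACAGT-3'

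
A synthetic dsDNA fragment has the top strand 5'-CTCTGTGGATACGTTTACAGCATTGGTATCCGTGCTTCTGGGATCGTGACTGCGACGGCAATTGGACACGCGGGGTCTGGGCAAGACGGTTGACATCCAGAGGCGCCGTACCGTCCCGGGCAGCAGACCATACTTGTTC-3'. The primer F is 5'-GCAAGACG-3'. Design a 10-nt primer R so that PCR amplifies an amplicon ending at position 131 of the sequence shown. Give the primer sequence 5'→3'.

5'-ATGGTCTGCT-3'

The forward primer binds at positions 81–88; the product's 3' end on the top strand is position 131.
The reverse primer anneals to the top strand over positions 122–131, i.e. to AGCAGACCAT.
Its sequence written 5'→3' is the reverse complement: ATGGTCTGCT.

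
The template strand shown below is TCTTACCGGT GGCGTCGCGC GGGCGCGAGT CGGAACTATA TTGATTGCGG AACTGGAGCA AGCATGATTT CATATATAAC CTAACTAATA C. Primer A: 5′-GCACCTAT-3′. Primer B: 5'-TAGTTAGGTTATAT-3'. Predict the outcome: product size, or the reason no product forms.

No product — primer A has no binding site in the template.

Primer A (GCACCTAT) does not match the top strand, and its reverse complement ATAGGTGC does not match either.
With no annealing site for primer A, no amplification occurs.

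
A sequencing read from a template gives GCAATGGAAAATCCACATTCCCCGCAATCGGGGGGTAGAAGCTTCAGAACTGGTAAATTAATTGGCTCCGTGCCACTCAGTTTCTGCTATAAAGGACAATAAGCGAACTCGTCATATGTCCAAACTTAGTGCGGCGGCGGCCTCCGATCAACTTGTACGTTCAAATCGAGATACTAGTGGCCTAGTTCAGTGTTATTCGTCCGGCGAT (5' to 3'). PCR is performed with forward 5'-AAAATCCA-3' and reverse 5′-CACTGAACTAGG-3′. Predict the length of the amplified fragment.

185 bp

Forward primer AAAATCCA is found on the top strand at positions 8–15.
Taking the reverse complement of CACTGAACTAGG gives CCTAGTTCAGTG, found at positions 181–192 on the template; the primer anneals here to the top strand with its 3' end pointing upstream.
The product runs from position 8 to position 192, so its length is 192 − 8 + 1 = 185 bp.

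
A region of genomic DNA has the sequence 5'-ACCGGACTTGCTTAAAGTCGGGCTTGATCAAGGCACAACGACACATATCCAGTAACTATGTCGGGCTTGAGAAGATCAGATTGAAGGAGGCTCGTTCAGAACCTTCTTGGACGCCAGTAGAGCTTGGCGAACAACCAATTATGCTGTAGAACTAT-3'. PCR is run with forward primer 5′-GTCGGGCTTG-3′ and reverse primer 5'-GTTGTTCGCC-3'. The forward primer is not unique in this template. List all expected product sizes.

The forward primer GTCGGGCTTG matches the top strand at positions 17–26, 60–69.
The reverse primer's reverse complement is GGCGAACAAC, matching at positions 126–135.
Each forward site pairs with the reverse site to give a product ending at position 135: sizes 119, 76 bp.

119 bp, 76 bp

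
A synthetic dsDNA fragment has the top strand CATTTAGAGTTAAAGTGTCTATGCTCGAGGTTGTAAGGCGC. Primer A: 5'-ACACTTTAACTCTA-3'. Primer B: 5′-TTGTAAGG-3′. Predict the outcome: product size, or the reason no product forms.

No product — the primers' 3' ends point away from each other.

Primer A (ACACTTTAACTCTA) has reverse complement TAGAGTTAAAGTGT, which matches the top strand at positions 5–18; primer A anneals to the top strand there with its 3' end pointing upstream toward position 5.
Primer B (TTGTAAGG) matches the top strand directly at positions 31–38; it anneals to the bottom strand with its 3' end pointing downstream toward position 38.
The 3' ends diverge (primer A extends toward position 1, primer B toward position 41), so the primers never converge on a shared product.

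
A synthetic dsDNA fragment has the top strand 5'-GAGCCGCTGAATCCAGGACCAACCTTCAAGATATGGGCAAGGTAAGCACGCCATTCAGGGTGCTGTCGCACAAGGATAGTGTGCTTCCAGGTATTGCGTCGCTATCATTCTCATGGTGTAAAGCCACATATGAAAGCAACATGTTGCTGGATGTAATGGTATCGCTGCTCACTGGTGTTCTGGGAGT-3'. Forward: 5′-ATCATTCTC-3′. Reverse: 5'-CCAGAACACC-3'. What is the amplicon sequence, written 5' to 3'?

5'-ATCATTCTCATGGTGTAAAGCCACATATGAAAGCAACATGTTGCTGGATGTAATGGTATCGCTGCTCACTGGTGTTCTGG-3'

Forward primer ATCATTCTC is found on the top strand at positions 104–112.
Reverse complement of the reverse primer: GGTGTTCTGG. This occurs on the top strand at positions 174–183.
The product is the template from position 104 through 183 (80 bp).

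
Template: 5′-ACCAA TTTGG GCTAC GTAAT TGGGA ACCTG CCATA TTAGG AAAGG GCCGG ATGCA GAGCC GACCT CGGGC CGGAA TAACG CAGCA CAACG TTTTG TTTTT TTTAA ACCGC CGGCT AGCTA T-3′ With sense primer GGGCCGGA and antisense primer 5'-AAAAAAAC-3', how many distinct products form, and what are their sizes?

The forward primer GGGCCGGA matches the top strand at positions 44–51, 67–74.
The reverse primer's reverse complement is GTTTTTTT, matching at positions 95–102.
Each forward site pairs with the reverse site to give a product ending at position 102: sizes 59, 36 bp.

Two products: 59 bp, 36 bp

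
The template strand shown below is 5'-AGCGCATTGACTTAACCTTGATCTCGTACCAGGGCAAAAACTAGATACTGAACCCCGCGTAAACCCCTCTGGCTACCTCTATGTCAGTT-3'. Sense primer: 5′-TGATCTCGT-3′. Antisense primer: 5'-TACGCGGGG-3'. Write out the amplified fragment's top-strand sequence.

5'-TGATCTCGTACCAGGGCAAAAACTAGATACTGAACCCCGCGTA-3'

Forward primer TGATCTCGT is found on the top strand at positions 19–27.
Taking the reverse complement of TACGCGGGG gives CCCCGCGTA, found at positions 53–61 on the template; the primer anneals here to the top strand with its 3' end pointing upstream.
The product is the template from position 19 through 61 (43 bp).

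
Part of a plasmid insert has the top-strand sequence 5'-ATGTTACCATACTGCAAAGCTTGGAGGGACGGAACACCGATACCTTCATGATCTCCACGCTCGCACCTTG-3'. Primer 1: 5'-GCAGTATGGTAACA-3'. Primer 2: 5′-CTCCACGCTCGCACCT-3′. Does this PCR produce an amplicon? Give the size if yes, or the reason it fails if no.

Primer 1 (GCAGTATGGTAACA) has reverse complement TGTTACCATACTGC, which matches the top strand at positions 2–15; primer 1 anneals to the top strand there with its 3' end pointing upstream toward position 2.
Primer 2 (CTCCACGCTCGCACCT) matches the top strand directly at positions 53–68; it anneals to the bottom strand with its 3' end pointing downstream toward position 68.
The 3' ends diverge (primer 1 extends toward position 1, primer 2 toward position 70), so the primers never converge on a shared product.

No product — the primers' 3' ends point away from each other.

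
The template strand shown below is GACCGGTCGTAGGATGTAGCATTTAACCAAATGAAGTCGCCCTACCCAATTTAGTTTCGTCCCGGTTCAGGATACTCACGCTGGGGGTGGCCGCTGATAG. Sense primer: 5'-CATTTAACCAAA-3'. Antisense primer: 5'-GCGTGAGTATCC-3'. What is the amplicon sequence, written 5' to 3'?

Scanning the template, CATTTAACCAAA occurs at positions 20–31; this primer anneals to the bottom strand there with its 3' end pointing downstream.
The reverse primer's reverse complement is GGATACTCACGC, which matches the template at positions 70–81.
The product is the template from position 20 through 81 (62 bp).

5'-CATTTAACCAAATGAAGTCGCCCTACCCAATTTAGTTTCGTCCCGGTTCAGGATACTCACGC-3'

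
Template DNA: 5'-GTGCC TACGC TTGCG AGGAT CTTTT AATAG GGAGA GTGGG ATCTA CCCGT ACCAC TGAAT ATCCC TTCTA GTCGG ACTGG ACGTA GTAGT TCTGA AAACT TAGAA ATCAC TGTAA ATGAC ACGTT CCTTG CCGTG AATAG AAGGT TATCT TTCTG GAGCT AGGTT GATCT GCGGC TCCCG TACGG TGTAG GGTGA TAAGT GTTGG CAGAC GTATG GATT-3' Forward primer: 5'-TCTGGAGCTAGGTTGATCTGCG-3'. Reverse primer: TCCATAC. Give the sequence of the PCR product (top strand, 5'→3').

5'-TCTGGAGCTAGGTTGATCTGCGGCTCCCGTACGGTGTAGGGTGATAAGTGTTGGCAGACGTATGGA-3'

Scanning the template, TCTGGAGCTAGGTTGATCTGCG occurs at positions 152–173; this primer anneals to the bottom strand there with its 3' end pointing downstream.
Reverse complement of the reverse primer: GTATGGA. This occurs on the top strand at positions 211–217.
The product is the template from position 152 through 217 (66 bp).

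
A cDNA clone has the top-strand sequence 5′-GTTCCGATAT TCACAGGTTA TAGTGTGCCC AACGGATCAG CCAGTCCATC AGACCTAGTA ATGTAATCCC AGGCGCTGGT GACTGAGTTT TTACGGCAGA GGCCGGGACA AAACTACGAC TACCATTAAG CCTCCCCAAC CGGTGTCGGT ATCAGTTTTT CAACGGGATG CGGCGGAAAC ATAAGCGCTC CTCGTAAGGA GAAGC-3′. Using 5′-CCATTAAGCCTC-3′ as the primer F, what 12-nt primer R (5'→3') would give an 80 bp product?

5'-TCTCCTTACGAG-3'

The forward primer binds at positions 123–134, so an 80 bp product ends at position 123 + 80 − 1 = 202.
The reverse primer anneals to the top strand over positions 191–202, i.e. to CTCGTAAGGAGA.
Its sequence written 5'→3' is the reverse complement: TCTCCTTACGAG.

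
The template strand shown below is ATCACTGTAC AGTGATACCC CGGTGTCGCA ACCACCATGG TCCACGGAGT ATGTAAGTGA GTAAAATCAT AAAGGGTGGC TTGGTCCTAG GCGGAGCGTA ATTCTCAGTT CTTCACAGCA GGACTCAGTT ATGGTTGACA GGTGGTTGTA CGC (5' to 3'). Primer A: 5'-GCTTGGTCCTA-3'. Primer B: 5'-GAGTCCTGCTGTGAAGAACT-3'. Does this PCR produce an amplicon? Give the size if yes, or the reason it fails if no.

Yes — a 48 bp product.

Primer A (GCTTGGTCCTA) matches the top strand at positions 79–89; it acts as a forward primer.
Primer B's reverse complement is AGTTCTTCACAGCAGGACTC, matching the top strand at positions 107–126; it acts as a reverse primer.
The 3' ends face each other across positions 79–126, giving a 48 bp product.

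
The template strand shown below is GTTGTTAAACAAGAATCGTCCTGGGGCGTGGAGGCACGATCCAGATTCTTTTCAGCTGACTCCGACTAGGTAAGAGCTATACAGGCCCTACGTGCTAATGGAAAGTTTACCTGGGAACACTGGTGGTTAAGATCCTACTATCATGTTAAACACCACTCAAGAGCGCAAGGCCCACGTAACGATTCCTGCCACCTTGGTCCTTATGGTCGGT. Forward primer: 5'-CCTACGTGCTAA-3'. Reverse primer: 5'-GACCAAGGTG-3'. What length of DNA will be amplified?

Scanning the template, CCTACGTGCTAA occurs at positions 87–98; this primer anneals to the bottom strand there with its 3' end pointing downstream.
Reverse complement of the reverse primer: CACCTTGGTC. This occurs on the top strand at positions 190–199.
Product length = (reverse-primer end) − (forward-primer start) + 1 = 199 − 87 + 1 = 113 bp.

113 bp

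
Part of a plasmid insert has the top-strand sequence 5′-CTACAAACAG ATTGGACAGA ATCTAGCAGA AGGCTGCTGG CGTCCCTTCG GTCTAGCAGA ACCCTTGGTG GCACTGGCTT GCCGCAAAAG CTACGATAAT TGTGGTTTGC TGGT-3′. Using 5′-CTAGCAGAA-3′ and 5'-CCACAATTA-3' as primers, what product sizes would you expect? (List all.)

The forward primer CTAGCAGAA matches the top strand at positions 23–31, 53–61.
The reverse primer's reverse complement is TAATTGTGG, matching at positions 97–105.
Each forward site pairs with the reverse site to give a product ending at position 105: sizes 83, 53 bp.

83 bp, 53 bp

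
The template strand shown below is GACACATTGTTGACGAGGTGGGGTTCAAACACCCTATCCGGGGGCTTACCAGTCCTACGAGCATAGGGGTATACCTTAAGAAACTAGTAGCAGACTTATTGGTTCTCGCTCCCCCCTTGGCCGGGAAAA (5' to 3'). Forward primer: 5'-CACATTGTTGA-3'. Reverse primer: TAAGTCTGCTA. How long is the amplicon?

96 bp

Forward primer CACATTGTTGA is found on the top strand at positions 3–13.
The reverse primer's reverse complement is TAGCAGACTTA, which matches the template at positions 88–98.
Product length = (reverse-primer end) − (forward-primer start) + 1 = 98 − 3 + 1 = 96 bp.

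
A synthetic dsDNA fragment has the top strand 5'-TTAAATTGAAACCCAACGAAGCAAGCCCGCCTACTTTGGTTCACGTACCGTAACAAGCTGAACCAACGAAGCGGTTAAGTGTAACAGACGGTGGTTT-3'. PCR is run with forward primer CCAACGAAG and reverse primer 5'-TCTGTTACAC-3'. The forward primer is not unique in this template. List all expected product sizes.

The forward primer CCAACGAAG matches the top strand at positions 13–21, 63–71.
The reverse primer's reverse complement is GTGTAACAGA, matching at positions 79–88.
Each forward site pairs with the reverse site to give a product ending at position 88: sizes 76, 26 bp.

76 bp, 26 bp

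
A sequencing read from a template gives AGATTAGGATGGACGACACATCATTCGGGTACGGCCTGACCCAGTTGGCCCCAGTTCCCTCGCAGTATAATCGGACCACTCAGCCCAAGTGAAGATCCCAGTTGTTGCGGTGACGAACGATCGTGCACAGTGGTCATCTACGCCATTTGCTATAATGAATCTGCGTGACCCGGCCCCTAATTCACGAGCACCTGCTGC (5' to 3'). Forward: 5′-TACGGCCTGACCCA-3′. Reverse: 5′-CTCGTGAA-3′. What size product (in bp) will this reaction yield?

159 bp

The forward primer matches the template at positions 30–43.
The reverse primer's reverse complement is TTCACGAG, which matches the template at positions 181–188.
The product runs from position 30 to position 188, so its length is 188 − 30 + 1 = 159 bp.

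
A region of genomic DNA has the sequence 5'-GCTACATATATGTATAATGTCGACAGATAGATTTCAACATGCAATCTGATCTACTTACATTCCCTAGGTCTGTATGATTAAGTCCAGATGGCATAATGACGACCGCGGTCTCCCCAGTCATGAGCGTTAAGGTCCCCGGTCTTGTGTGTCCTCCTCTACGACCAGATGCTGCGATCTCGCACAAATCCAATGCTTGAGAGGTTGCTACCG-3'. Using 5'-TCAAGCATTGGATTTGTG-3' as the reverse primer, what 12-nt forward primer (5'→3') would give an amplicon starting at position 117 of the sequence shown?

The reverse primer's reverse complement CACAAATCCAATGCTTGA matches the template at positions 180–197; the product starts at position 117.
The forward primer is identical to the top strand over positions 117–128: GTCATGAGCGTT.

5'-GTCATGAGCGTT-3'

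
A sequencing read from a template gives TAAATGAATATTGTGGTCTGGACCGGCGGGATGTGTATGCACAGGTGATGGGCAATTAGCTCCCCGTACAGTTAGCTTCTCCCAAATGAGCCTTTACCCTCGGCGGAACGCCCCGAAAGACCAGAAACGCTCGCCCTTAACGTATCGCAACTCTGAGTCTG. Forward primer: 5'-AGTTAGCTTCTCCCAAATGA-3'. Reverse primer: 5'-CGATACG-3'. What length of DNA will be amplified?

The forward primer matches the template at positions 70–89.
Taking the reverse complement of CGATACG gives CGTATCG, found at positions 141–147 on the template; the primer anneals here to the top strand with its 3' end pointing upstream.
Amplicon spans positions 70–147: 78 bp.

78 bp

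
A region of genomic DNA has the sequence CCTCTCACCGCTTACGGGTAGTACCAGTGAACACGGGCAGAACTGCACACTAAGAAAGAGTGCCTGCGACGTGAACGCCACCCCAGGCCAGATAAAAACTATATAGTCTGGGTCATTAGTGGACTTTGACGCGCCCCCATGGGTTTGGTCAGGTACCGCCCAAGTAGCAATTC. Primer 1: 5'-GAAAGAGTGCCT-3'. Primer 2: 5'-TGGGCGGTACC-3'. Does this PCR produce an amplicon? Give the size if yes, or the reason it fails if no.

Primer 1 (GAAAGAGTGCCT) matches the top strand at positions 54–65; it acts as a forward primer.
Primer 2's reverse complement is GGTACCGCCCA, matching the top strand at positions 152–162; it acts as a reverse primer.
The 3' ends face each other across positions 54–162, giving a 109 bp product.

Yes — a 109 bp product.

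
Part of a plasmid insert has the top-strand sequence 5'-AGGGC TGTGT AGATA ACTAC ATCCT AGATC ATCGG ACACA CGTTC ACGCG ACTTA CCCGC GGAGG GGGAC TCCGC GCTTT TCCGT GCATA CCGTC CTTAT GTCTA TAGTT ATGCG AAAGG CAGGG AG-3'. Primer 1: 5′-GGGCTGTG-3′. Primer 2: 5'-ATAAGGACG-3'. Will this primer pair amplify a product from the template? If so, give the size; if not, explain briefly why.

Primer 1 (GGGCTGTG) matches the top strand at positions 2–9; it acts as a forward primer.
Primer 2's reverse complement is CGTCCTTAT, matching the top strand at positions 92–100; it acts as a reverse primer.
The 3' ends face each other across positions 2–100, giving a 99 bp product.

Yes — a 99 bp product.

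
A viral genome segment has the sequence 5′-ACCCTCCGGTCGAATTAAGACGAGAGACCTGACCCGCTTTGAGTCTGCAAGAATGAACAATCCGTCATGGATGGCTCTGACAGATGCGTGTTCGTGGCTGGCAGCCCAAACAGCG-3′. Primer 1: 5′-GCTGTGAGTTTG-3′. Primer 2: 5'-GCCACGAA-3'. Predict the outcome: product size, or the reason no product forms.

Primer 1 (GCTGTGAGTTTG) does not match the top strand, and its reverse complement CAAACTCACAGC does not match either.
With no annealing site for primer 1, no amplification occurs.

No product — primer 1 has no binding site in the template.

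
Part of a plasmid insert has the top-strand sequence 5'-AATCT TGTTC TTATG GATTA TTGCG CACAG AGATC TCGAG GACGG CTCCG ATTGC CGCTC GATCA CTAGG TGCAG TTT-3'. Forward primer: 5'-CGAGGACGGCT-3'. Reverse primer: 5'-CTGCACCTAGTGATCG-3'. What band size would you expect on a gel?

39 bp

Forward primer CGAGGACGGCT is found on the top strand at positions 37–47.
Reverse complement of the reverse primer: CGATCACTAGGTGCAG. This occurs on the top strand at positions 60–75.
Product length = (reverse-primer end) − (forward-primer start) + 1 = 75 − 37 + 1 = 39 bp.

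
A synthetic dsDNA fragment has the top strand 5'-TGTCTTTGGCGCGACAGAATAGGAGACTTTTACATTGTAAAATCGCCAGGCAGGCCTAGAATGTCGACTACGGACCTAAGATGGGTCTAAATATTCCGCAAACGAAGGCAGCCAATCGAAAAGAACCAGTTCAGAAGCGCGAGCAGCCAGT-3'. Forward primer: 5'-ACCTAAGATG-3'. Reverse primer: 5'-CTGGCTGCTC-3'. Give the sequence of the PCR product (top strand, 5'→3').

The forward primer matches the template at positions 74–83.
The reverse primer's reverse complement is GAGCAGCCAG, which matches the template at positions 141–150.
The product is the template from position 74 through 150 (77 bp).

5'-ACCTAAGATGGGTCTAAATATTCCGCAAACGAAGGCAGCCAATCGAAAAGAACCAGTTCAGAAGCGCGAGCAGCCAG-3'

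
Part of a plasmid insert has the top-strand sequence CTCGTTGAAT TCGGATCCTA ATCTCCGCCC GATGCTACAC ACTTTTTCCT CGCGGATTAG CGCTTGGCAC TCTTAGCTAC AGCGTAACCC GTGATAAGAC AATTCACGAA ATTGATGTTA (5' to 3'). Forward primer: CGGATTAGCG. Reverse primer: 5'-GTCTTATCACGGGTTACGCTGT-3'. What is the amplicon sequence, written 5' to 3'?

5'-CGGATTAGCGCTTGGCACTCTTAGCTACAGCGTAACCCGTGATAAGAC-3'

Scanning the template, CGGATTAGCG occurs at positions 53–62; this primer anneals to the bottom strand there with its 3' end pointing downstream.
The reverse primer's reverse complement is ACAGCGTAACCCGTGATAAGAC, which matches the template at positions 79–100.
The product is the template from position 53 through 100 (48 bp).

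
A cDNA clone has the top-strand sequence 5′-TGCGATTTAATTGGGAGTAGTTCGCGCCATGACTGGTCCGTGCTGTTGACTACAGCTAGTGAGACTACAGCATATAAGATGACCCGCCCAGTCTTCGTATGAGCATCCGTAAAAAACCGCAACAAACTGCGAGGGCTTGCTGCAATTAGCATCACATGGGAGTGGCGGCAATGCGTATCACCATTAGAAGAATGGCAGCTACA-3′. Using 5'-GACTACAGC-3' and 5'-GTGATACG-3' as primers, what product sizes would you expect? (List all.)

The forward primer GACTACAGC matches the top strand at positions 48–56, 63–71.
The reverse primer's reverse complement is CGTATCAC, matching at positions 174–181.
Each forward site pairs with the reverse site to give a product ending at position 181: sizes 134, 119 bp.

134 bp, 119 bp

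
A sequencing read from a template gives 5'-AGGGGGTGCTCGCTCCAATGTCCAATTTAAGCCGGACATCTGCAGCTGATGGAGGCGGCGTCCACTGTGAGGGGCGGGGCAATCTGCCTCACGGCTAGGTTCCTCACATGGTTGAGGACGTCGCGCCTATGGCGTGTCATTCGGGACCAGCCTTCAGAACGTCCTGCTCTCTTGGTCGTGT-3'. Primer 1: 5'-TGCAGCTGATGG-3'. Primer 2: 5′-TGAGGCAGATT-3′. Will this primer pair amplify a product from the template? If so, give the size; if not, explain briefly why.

Primer 1 (TGCAGCTGATGG) matches the top strand at positions 41–52; it acts as a forward primer.
Primer 2's reverse complement is AATCTGCCTCA, matching the top strand at positions 81–91; it acts as a reverse primer.
The 3' ends face each other across positions 41–91, giving a 51 bp product.

Yes — a 51 bp product.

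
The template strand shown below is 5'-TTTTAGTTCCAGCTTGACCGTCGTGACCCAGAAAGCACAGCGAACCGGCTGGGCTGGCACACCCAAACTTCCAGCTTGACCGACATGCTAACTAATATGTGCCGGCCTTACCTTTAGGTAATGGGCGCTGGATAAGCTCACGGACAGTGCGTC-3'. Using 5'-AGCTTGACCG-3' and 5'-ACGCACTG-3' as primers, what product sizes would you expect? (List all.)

The forward primer AGCTTGACCG matches the top strand at positions 11–20, 73–82.
The reverse primer's reverse complement is CAGTGCGT, matching at positions 145–152.
Each forward site pairs with the reverse site to give a product ending at position 152: sizes 142, 80 bp.

142 bp, 80 bp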